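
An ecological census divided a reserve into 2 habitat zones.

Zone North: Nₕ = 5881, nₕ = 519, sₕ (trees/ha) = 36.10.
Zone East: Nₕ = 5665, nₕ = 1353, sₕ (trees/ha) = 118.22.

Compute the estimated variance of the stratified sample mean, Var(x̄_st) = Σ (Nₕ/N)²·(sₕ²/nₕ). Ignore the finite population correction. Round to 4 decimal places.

3.1381

N = 11546. Term for each stratum: Wₕ²sₕ²/nₕ.
Var(x̄_st) = 0.6514578 + 2.4866853 = 3.1381432 → 3.1381.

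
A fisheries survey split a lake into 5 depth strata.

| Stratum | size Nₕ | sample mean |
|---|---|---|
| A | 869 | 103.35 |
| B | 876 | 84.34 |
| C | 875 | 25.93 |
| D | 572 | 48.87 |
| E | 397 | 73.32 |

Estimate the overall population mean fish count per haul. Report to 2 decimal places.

N = 3589; weights Wₕ = Nₕ/N = (0.2421, 0.2441, 0.2438, 0.1594, 0.1106).
x̄_st = Σ Wₕ·x̄ₕ = 0.2421·103.35 + 0.2441·84.34 + 0.2438·25.93 + 0.1594·48.87 + 0.1106·73.32 ≈ 67.8304...
→ 67.83.

67.83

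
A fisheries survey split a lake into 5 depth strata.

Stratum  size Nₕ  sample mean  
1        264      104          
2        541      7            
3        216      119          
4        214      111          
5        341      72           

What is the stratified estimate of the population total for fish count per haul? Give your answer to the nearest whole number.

105253

1: 264·104 = 27456
2: 541·7 = 3787
3: 216·119 = 25704
4: 214·111 = 23754
5: 341·72 = 24552
τ̂ = Σ Nₕx̄ₕ = 105253.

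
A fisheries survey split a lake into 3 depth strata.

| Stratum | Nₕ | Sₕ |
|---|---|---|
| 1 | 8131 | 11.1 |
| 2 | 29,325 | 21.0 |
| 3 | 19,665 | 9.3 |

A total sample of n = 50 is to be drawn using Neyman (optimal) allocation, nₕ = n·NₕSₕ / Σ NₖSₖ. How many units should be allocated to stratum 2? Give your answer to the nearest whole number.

1: NₕSₕ = 8131·11.1 = 90254.1
2: NₕSₕ = 29325·21.0 = 615825
3: NₕSₕ = 19665·9.3 = 182884.5
Σ NₕSₕ = 888963.6.
n_2 = 50·615825/888963.6 = 34.637... → 35.

35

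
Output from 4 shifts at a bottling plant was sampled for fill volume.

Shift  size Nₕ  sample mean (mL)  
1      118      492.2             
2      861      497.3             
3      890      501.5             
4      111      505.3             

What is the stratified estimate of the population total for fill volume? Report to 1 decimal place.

988678.2

Estimate total by summing Nₕ·x̄ₕ over strata.
118·492.2 + 861·497.3 + 890·501.5 + 111·505.3 = 58079.6 + 428175.3 + 446335 + 56088.3 = 988678.2.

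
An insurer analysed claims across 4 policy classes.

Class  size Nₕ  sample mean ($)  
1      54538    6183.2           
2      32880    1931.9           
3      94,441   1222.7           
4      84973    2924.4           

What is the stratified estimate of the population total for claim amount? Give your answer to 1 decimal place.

Population total = Σ Nₕ·x̄ₕ (each stratum's size times its mean).
54538·6183.2 + 32880·1931.9 + 94441·1222.7 + 84973·2924.4 = 337219361.6 + 63520872 + 115473010.7 + 248495041.2 = 764708285.5.

764708285.5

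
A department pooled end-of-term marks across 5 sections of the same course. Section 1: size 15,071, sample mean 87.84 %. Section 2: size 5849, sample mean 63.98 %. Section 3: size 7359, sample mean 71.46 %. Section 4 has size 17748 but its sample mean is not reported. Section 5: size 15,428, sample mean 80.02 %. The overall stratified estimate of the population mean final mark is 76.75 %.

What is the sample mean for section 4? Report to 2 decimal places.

N = 15071 + 5849 + 7359 + 17748 + 15428 = 61455.
Overall total = μ·N = 76.75·61455 = 4716671.25.
Subtract the known strata: 15071·87.84 + 5849·63.98 + 7359·71.46 + 15428·80.02 = 3458478.36.
Remaining total for section 4: 4716671.25 − 3458478.36 = 1258192.89.
Divide by its size: 1258192.89 / 17748 = 70.8921... → 70.89.

70.89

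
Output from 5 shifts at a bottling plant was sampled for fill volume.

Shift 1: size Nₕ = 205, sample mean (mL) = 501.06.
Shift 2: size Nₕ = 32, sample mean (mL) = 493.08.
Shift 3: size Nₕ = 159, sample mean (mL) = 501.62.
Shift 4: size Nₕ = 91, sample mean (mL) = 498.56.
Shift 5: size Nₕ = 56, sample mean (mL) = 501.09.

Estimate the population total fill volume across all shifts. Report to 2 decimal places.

Population total = Σ Nₕ·x̄ₕ (each stratum's size times its mean).
205·501.06 + 32·493.08 + 159·501.62 + 91·498.56 + 56·501.09 = 102717.3 + 15778.56 + 79757.58 + 45368.96 + 28061.04 = 271683.44.

271683.44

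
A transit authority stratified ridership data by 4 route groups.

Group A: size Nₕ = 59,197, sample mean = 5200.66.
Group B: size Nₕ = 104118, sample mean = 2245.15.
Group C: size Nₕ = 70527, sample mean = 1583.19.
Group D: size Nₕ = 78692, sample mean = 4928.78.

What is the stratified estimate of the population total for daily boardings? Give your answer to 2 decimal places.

Estimate total by summing Nₕ·x̄ₕ over strata.
59197·5200.66 + 104118·2245.15 + 70527·1583.19 + 78692·4928.78 = 307863470.02 + 233760527.7 + 111657641.13 + 387855555.76 = 1041137194.61.

1041137194.61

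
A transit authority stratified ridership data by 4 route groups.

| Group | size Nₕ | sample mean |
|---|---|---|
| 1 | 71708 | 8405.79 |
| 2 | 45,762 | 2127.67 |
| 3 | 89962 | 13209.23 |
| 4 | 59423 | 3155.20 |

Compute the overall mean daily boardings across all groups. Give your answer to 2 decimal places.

7779.31

N = 71708 + 45762 + 89962 + 59423 = 266855.
The stratified mean weights each stratum mean by its population share Nₕ/N.
Σ Nₕx̄ₕ = 71708·8405.79 + 45762·2127.67 + 89962·13209.23 + 59423·3155.20 = 602762389.32 + 97366434.54 + 1188328749.26 + 187491449.6 = 2075949022.72.
Divide by N: 2075949022.72 / 266855 = 7779.3147... → 7779.31.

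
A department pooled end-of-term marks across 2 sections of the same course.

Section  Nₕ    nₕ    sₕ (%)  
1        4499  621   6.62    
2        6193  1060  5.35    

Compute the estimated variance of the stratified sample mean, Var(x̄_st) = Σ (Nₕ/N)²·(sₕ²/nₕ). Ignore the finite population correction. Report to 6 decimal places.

0.021554

N = 10692. Term for each stratum: Wₕ²sₕ²/nₕ.
Var(x̄_st) = 0.012495063 + 0.009059119 = 0.021554182 → 0.021554.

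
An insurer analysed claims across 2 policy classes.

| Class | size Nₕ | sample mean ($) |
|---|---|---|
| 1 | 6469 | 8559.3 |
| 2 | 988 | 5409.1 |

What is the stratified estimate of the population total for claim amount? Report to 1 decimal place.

Population total = Σ Nₕ·x̄ₕ (each stratum's size times its mean).
6469·8559.3 + 988·5409.1 = 55370111.7 + 5344190.8 = 60714302.5.

60714302.5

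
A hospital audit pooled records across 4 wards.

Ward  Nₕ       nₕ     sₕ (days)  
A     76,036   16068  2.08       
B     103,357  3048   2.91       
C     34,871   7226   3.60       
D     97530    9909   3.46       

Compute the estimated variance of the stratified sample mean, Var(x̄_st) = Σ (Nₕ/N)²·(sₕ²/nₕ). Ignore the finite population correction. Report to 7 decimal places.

0.0004620

N = 311794. Term for each stratum: Wₕ²sₕ²/nₕ.
Var(x̄_st) = 0.0000160128 + 0.0003052919 + 0.0000224337 + 0.0001182125 = 0.0004619509 → 0.0004620.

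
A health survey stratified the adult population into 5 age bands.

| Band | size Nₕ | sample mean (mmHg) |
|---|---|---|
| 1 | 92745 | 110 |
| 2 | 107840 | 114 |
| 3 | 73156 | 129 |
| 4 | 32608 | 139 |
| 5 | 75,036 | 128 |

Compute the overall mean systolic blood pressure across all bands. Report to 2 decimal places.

x̄_st = (Σ Nₕx̄ₕ) / (Σ Nₕ) = (92745·110 + 107840·114 + 73156·129 + 32608·139 + 75036·128) / 381385
= 46069954 / 381385 = 120.7964... → 120.80.

120.80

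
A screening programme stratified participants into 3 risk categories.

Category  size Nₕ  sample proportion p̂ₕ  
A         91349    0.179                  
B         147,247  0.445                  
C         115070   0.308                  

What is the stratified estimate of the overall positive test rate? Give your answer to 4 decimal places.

0.3317

N = 91349 + 147247 + 115070 = 353666.
Overall proportion = Σ (Nₕ/N)·p̂ₕ.
Σ Nₕp̂ₕ = 16351.471 + 65524.915 + 35441.56 = 117317.946.
117317.946 / 353666 = 0.331720... → 0.3317.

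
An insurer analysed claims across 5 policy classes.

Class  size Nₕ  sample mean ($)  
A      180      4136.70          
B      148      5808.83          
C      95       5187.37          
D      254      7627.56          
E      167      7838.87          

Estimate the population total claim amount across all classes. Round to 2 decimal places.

5343604.52

Population total = Σ Nₕ·x̄ₕ (each stratum's size times its mean).
180·4136.70 + 148·5808.83 + 95·5187.37 + 254·7627.56 + 167·7838.87 = 744606 + 859706.84 + 492800.15 + 1937400.24 + 1309091.29 = 5343604.52.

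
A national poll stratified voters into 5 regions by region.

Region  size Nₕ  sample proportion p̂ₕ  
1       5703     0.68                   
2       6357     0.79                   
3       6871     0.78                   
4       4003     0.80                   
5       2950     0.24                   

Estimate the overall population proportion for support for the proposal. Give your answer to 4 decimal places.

Wₕ = Nₕ/N with N = 25884: 0.2203, 0.2456, 0.2655, 0.1547, 0.1140.
p̂_st = 0.2203·0.68 + 0.2456·0.79 + 0.2655·0.78 + 0.1547·0.80 + 0.1140·0.24 ≈ 0.701972... → 0.7020.

0.7020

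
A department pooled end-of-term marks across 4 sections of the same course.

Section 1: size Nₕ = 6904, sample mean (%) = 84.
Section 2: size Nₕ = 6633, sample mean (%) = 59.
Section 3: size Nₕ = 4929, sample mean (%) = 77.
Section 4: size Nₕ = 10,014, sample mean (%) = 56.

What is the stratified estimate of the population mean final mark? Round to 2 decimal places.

67.12

x̄_st = (Σ Nₕx̄ₕ) / (Σ Nₕ) = (6904·84 + 6633·59 + 4929·77 + 10014·56) / 28480
= 1911600 / 28480 = 67.1208... → 67.12.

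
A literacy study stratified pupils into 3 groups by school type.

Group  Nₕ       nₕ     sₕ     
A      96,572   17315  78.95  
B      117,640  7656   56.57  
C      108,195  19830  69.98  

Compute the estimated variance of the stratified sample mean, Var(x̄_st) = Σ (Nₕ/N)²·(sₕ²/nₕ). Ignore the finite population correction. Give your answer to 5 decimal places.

N = 322407; Wₕ = Nₕ/N.
group A: (96572/322407)²·78.95²/17315 = 0.03229798
group B: (117640/322407)²·56.57²/7656 = 0.05565082
group C: (108195/322407)²·69.98²/19830 = 0.02781190
Sum = 0.11576069 → 0.11576.

0.11576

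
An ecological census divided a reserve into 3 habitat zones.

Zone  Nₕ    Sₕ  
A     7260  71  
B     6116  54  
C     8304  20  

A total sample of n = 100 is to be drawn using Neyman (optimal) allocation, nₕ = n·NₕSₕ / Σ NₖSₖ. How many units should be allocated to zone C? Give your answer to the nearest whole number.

A: NₕSₕ = 7260·71 = 515460
B: NₕSₕ = 6116·54 = 330264
C: NₕSₕ = 8304·20 = 166080
Σ NₕSₕ = 1011804.
n_C = 100·166080/1011804 = 16.414... → 16.

16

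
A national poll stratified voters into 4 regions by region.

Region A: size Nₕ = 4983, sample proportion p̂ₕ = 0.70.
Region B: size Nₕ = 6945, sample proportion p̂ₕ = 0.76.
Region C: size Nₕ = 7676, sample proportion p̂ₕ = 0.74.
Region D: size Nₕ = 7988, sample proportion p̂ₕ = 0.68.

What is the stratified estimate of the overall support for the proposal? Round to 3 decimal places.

N = 4983 + 6945 + 7676 + 7988 = 27592.
Overall proportion = Σ (Nₕ/N)·p̂ₕ.
Σ Nₕp̂ₕ = 3488.1 + 5278.2 + 5680.24 + 5431.84 = 19878.38.
19878.38 / 27592 = 0.72044... → 0.720.

0.720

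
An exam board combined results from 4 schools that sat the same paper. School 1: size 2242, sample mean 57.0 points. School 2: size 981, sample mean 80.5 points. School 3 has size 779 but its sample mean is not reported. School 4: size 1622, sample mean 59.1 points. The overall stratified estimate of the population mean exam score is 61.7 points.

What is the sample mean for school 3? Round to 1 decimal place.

N = 2242 + 981 + 779 + 1622 = 5624.
Overall total = μ·N = 61.7·5624 = 347000.8.
Subtract the known strata: 2242·57.0 + 981·80.5 + 1622·59.1 = 302624.7.
Remaining total for school 3: 347000.8 − 302624.7 = 44376.1.
Divide by its size: 44376.1 / 779 = 56.965... → 57.0.

57.0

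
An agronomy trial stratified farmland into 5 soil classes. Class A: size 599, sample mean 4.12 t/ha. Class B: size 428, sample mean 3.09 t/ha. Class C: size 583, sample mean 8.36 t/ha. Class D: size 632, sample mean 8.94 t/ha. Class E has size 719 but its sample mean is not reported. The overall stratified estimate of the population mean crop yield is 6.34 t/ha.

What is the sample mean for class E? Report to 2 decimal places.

Σ Nₕx̄ₕ = N·μ, so 719·x̄_E = 2961·6.34 − (599·4.12 + 428·3.09 + 583·8.36 + 632·8.94).
= 18772.74 − 14314.36 = 4458.38.
x̄_E = 4458.38 / 719 = 6.2008... → 6.20.

6.20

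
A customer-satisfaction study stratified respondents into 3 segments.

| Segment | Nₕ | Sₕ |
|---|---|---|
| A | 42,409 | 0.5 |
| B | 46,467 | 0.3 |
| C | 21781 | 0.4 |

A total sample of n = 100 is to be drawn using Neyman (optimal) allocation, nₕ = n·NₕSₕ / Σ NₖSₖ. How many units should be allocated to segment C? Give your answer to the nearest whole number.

Σ NₕSₕ = 42409·0.5 + 46467·0.3 + 21781·0.4 = 43857.
Share for C: 8712.4/43857 = 0.19865.
n_C = 100 × 0.19865 = 19.865... → 20.

20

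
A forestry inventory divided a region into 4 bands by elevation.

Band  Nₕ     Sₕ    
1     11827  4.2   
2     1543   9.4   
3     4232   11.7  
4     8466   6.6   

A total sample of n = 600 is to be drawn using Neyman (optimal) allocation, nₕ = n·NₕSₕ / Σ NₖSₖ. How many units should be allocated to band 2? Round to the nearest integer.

1: NₕSₕ = 11827·4.2 = 49673.4
2: NₕSₕ = 1543·9.4 = 14504.2
3: NₕSₕ = 4232·11.7 = 49514.4
4: NₕSₕ = 8466·6.6 = 55875.6
Σ NₕSₕ = 169567.6.
n_2 = 600·14504.2/169567.6 = 51.322... → 51.

51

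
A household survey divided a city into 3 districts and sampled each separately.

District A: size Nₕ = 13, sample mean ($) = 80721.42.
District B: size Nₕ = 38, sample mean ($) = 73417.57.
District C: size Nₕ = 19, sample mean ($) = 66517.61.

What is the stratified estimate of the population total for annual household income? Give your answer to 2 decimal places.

Population total = Σ Nₕ·x̄ₕ (each stratum's size times its mean).
13·80721.42 + 38·73417.57 + 19·66517.61 = 1049378.46 + 2789867.66 + 1263834.59 = 5103080.71.

5103080.71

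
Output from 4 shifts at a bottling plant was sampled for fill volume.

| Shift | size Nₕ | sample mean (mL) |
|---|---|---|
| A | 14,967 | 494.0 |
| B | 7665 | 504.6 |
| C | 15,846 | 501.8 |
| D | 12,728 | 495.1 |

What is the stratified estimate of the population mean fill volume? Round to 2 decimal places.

498.27

N = 14967 + 7665 + 15846 + 12728 = 51206.
The stratified mean weights each stratum mean by its population share Nₕ/N.
Σ Nₕx̄ₕ = 14967·494.0 + 7665·504.6 + 15846·501.8 + 12728·495.1 = 7393698 + 3867759 + 7951522.8 + 6301632.8 = 25514612.6.
Divide by N: 25514612.6 / 51206 = 498.2739... → 498.27.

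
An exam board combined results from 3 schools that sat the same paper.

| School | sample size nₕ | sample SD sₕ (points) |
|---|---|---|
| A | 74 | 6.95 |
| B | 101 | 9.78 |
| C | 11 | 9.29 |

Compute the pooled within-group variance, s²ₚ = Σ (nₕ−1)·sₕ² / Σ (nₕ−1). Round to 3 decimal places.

Degrees of freedom: 73 + 100 + 10 = 183.
Σ(nₕ−1)sₕ² = 73·48.3025 + 100·95.6484 + 10·86.3041 = 13953.9635.
s²ₚ = 13953.9635 / 183 = 76.25117... → 76.251.

76.251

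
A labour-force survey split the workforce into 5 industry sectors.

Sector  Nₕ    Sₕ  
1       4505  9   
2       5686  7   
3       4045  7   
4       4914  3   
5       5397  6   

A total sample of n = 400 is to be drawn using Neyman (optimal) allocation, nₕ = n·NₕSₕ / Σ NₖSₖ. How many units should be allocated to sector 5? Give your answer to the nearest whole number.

83

1: NₕSₕ = 4505·9 = 40545
2: NₕSₕ = 5686·7 = 39802
3: NₕSₕ = 4045·7 = 28315
4: NₕSₕ = 4914·3 = 14742
5: NₕSₕ = 5397·6 = 32382
Σ NₕSₕ = 155786.
n_5 = 400·32382/155786 = 83.145... → 83.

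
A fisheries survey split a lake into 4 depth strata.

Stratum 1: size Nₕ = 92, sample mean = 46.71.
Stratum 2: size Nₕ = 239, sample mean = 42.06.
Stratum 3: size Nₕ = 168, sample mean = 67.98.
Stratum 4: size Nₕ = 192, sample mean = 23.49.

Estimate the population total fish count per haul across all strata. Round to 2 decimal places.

Population total = Σ Nₕ·x̄ₕ (each stratum's size times its mean).
92·46.71 + 239·42.06 + 168·67.98 + 192·23.49 = 4297.32 + 10052.34 + 11420.64 + 4510.08 = 30280.38.

30280.38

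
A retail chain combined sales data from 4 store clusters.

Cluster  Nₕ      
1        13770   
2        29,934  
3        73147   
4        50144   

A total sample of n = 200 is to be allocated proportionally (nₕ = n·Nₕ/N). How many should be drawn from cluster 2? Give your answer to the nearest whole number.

N = 13770 + 29934 + 73147 + 50144 = 166995.
n_2 = 200·29934/166995 = 35.850... → 36.

36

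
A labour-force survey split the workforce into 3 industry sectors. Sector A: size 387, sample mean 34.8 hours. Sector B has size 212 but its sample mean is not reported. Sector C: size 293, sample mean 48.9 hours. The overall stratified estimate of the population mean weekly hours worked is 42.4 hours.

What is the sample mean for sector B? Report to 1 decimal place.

47.3

N = 387 + 212 + 293 = 892.
Overall total = μ·N = 42.4·892 = 37820.8.
Subtract the known strata: 387·34.8 + 293·48.9 = 27795.3.
Remaining total for sector B: 37820.8 − 27795.3 = 10025.5.
Divide by its size: 10025.5 / 212 = 47.290... → 47.3.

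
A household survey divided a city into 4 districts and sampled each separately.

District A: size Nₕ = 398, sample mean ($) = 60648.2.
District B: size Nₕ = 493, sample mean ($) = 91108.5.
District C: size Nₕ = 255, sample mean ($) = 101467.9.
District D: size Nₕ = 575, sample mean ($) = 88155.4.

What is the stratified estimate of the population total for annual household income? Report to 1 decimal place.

Estimate total by summing Nₕ·x̄ₕ over strata.
398·60648.2 + 493·91108.5 + 255·101467.9 + 575·88155.4 = 24137983.6 + 44916490.5 + 25874314.5 + 50689355 = 145618143.6.

145618143.6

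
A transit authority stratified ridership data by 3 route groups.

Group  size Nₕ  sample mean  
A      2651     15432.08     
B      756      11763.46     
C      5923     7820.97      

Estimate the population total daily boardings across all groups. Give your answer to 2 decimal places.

Population total = Σ Nₕ·x̄ₕ (each stratum's size times its mean).
2651·15432.08 + 756·11763.46 + 5923·7820.97 = 40910444.08 + 8893175.76 + 46323605.31 = 96127225.15.

96127225.15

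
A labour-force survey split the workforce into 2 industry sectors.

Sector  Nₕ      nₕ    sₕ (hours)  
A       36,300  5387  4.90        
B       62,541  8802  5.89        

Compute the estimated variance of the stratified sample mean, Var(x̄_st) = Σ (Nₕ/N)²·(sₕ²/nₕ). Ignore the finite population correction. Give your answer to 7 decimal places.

N = 98841. Term for each stratum: Wₕ²sₕ²/nₕ.
Var(x̄_st) = 0.0006011518 + 0.0015779913 = 0.0021791431 → 0.0021791.

0.0021791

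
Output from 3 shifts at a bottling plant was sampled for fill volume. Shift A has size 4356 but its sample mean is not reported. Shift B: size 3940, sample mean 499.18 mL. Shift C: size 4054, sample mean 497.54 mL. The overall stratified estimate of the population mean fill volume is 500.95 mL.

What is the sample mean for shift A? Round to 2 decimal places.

505.72

N = 4356 + 3940 + 4054 = 12350.
Overall total = μ·N = 500.95·12350 = 6186732.5.
Subtract the known strata: 3940·499.18 + 4054·497.54 = 3983796.36.
Remaining total for shift A: 6186732.5 − 3983796.36 = 2202936.14.
Divide by its size: 2202936.14 / 4356 = 505.7246... → 505.72.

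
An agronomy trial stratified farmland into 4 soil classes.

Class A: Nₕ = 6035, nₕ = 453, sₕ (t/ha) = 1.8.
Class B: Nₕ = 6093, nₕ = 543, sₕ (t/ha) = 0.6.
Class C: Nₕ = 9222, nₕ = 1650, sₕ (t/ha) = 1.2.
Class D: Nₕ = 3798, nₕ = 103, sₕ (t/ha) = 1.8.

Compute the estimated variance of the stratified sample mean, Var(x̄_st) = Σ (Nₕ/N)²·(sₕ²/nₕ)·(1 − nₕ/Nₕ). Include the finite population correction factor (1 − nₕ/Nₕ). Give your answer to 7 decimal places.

N = 25148. Term for each stratum: Wₕ²sₕ²/nₕ·(1−nₕ/Nₕ).
Var(x̄_st) = 0.0003809842 + 0.0000354503 + 0.0000963623 + 0.0006980239 = 0.0012108208 → 0.0012108.

0.0012108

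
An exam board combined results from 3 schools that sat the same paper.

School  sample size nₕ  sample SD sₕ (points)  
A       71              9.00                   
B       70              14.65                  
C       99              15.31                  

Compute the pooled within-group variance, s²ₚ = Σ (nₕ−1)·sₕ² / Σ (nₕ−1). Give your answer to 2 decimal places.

Degrees of freedom: 70 + 69 + 98 = 237.
Σ(nₕ−1)sₕ² = 70·81 + 69·214.6225 + 98·234.3961 = 43449.7703.
s²ₚ = 43449.7703 / 237 = 183.3324... → 183.33.

183.33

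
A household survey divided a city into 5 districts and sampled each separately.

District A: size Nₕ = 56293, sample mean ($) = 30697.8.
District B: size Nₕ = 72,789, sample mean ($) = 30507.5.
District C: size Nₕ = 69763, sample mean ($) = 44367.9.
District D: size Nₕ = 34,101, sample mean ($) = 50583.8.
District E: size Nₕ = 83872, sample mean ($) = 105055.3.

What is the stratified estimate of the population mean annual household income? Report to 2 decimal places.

x̄_st = (Σ Nₕx̄ₕ) / (Σ Nₕ) = (56293·30697.8 + 72789·30507.5 + 69763·44367.9 + 34101·50583.8 + 83872·105055.3) / 316818
= 17580075766 / 316818 = 55489.5106... → 55489.51.

55489.51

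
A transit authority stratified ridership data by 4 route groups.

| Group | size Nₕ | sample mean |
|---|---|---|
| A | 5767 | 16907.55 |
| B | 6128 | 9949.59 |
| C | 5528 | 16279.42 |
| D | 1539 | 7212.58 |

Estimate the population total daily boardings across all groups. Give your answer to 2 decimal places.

259569722.75

Population total = Σ Nₕ·x̄ₕ (each stratum's size times its mean).
5767·16907.55 + 6128·9949.59 + 5528·16279.42 + 1539·7212.58 = 97505840.85 + 60971087.52 + 89992633.76 + 11100160.62 = 259569722.75.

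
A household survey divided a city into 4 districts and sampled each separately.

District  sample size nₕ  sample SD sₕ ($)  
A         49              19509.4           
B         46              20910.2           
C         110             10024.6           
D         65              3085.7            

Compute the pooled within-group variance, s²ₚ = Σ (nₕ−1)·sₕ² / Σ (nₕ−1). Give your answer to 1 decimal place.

A: (49−1)·19509.4² = 48·380616688.36 = 18269601041.28
B: (46−1)·20910.2² = 45·437236464.04 = 19675640881.8
C: (110−1)·10024.6² = 109·100492605.16 = 10953693962.44
D: (65−1)·3085.7² = 64·9521544.49 = 609378847.36
Numerator = 49508314732.88; denominator = Σ(nₕ−1) = 266.
s²ₚ = 49508314732.88/266 = 186121483.958... → 186121484.0.

186121484.0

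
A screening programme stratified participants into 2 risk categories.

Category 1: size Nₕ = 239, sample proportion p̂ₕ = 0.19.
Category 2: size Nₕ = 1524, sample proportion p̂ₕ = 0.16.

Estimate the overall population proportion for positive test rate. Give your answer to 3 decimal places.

Wₕ = Nₕ/N with N = 1763: 0.1356, 0.8644.
p̂_st = 0.1356·0.19 + 0.8644·0.16 ≈ 0.16407... → 0.164.

0.164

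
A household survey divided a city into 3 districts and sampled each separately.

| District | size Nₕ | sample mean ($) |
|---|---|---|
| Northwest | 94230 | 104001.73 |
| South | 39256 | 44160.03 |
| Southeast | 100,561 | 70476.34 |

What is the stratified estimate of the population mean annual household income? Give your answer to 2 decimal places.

x̄_st = (Σ Nₕx̄ₕ) / (Σ Nₕ) = (94230·104001.73 + 39256·44160.03 + 100561·70476.34) / 234047
= 18620800382.32 / 234047 = 79560.0900... → 79560.09.

79560.09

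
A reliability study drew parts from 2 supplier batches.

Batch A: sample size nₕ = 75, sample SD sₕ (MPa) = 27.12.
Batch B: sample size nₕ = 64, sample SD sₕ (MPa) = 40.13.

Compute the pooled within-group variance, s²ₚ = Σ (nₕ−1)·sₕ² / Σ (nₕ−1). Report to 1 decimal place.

1137.8

Degrees of freedom: 74 + 63 = 137.
Σ(nₕ−1)sₕ² = 74·735.4944 + 63·1610.4169 = 155882.8503.
s²ₚ = 155882.8503 / 137 = 1137.831... → 1137.8.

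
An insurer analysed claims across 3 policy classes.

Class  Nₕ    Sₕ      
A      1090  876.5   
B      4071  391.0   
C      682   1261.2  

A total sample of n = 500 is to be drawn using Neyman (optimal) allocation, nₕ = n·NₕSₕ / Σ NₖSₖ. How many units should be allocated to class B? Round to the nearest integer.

Σ NₕSₕ = 1090·876.5 + 4071·391.0 + 682·1261.2 = 3407284.4.
Share for B: 1591761/3407284.4 = 0.46716.
n_B = 500 × 0.46716 = 233.582... → 234.

234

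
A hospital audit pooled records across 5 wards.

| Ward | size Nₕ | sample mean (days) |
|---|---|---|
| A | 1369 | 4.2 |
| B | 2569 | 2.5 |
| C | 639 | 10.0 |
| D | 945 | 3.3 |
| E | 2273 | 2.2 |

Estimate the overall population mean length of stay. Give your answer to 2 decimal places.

N = 1369 + 2569 + 639 + 945 + 2273 = 7795.
The stratified mean weights each stratum mean by its population share Nₕ/N.
Σ Nₕx̄ₕ = 1369·4.2 + 2569·2.5 + 639·10.0 + 945·3.3 + 2273·2.2 = 5749.8 + 6422.5 + 6390 + 3118.5 + 5000.6 = 26681.4.
Divide by N: 26681.4 / 7795 = 3.4229... → 3.42.

3.42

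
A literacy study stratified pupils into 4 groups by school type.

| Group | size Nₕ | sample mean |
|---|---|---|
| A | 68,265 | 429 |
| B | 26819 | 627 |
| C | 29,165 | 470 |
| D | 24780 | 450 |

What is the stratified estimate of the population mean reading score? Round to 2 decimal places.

476.15

x̄_st = (Σ Nₕx̄ₕ) / (Σ Nₕ) = (68265·429 + 26819·627 + 29165·470 + 24780·450) / 149029
= 70959748 / 149029 = 476.1472... → 476.15.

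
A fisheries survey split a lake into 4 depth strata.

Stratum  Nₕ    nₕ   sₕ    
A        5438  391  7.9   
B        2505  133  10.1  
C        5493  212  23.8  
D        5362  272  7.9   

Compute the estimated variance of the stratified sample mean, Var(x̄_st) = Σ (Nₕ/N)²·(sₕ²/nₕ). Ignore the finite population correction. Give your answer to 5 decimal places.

0.27379

N = 18798. Term for each stratum: Wₕ²sₕ²/nₕ.
Var(x̄_st) = 0.01335773 + 0.01362019 + 0.22814658 + 0.01866877 = 0.27379326 → 0.27379.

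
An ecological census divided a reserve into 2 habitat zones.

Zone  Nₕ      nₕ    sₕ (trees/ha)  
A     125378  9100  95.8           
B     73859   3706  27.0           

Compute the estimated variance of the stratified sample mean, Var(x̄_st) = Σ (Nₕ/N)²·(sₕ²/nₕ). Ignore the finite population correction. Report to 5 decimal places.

0.42642

N = 199237; Wₕ = Nₕ/N.
zone A: (125378/199237)²·95.8²/9100 = 0.39938552
zone B: (73859/199237)²·27.0²/3706 = 0.02703267
Sum = 0.42641819 → 0.42642.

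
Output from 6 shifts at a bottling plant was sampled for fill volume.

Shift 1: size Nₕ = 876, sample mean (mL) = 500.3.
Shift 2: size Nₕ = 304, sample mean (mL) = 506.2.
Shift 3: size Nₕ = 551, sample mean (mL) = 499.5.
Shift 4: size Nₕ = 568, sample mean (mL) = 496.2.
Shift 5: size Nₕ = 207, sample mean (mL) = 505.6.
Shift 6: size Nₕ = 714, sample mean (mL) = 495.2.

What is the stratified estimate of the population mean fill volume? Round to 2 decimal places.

x̄_st = (Σ Nₕx̄ₕ) / (Σ Nₕ) = (876·500.3 + 304·506.2 + 551·499.5 + 568·496.2 + 207·505.6 + 714·495.2) / 3220
= 1607445.7 / 3220 = 499.2067... → 499.21.

499.21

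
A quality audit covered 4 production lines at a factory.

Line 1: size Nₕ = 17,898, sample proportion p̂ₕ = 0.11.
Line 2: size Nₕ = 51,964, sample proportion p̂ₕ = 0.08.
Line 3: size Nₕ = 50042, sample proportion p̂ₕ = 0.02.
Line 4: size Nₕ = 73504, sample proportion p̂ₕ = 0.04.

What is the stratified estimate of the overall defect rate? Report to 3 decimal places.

0.052

Wₕ = Nₕ/N with N = 193408: 0.0925, 0.2687, 0.2587, 0.3800.
p̂_st = 0.0925·0.11 + 0.2687·0.08 + 0.2587·0.02 + 0.3800·0.04 ≈ 0.05205... → 0.052.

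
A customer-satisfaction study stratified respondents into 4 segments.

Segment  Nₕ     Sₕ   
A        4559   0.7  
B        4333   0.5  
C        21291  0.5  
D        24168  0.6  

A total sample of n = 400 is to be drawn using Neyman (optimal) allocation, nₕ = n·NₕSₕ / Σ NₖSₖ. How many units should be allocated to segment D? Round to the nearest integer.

Σ NₕSₕ = 4559·0.7 + 4333·0.5 + 21291·0.5 + 24168·0.6 = 30504.1.
Share for D: 14500.8/30504.1 = 0.47537.
n_D = 400 × 0.47537 = 190.149... → 190.

190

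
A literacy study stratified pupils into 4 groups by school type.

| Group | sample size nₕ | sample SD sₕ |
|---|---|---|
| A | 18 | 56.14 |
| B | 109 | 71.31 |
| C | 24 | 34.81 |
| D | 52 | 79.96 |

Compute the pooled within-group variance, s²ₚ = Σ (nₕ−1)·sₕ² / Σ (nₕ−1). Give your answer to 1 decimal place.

4807.6

A: (18−1)·56.14² = 17·3151.6996 = 53578.8932
B: (109−1)·71.31² = 108·5085.1161 = 549192.5388
C: (24−1)·34.81² = 23·1211.7361 = 27869.9303
D: (52−1)·79.96² = 51·6393.6016 = 326073.6816
Numerator = 956715.0439; denominator = Σ(nₕ−1) = 199.
s²ₚ = 956715.0439/199 = 4807.613... → 4807.6.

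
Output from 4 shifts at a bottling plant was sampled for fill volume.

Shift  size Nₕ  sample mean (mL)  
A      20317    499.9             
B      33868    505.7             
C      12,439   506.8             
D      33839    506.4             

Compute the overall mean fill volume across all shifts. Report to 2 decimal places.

x̄_st = (Σ Nₕx̄ₕ) / (Σ Nₕ) = (20317·499.9 + 33868·505.7 + 12439·506.8 + 33839·506.4) / 100463
= 50723670.7 / 100463 = 504.8990... → 504.90.

504.90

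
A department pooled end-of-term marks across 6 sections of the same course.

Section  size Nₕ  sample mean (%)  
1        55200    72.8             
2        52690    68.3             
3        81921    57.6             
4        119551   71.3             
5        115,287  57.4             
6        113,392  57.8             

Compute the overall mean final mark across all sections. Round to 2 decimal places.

63.25

N = 538041; weights Wₕ = Nₕ/N = (0.1026, 0.0979, 0.1523, 0.2222, 0.2143, 0.2107).
x̄_st = Σ Wₕ·x̄ₕ = 0.1026·72.8 + 0.0979·68.3 + 0.1523·57.6 + 0.2222·71.3 + 0.2143·57.4 + 0.2107·57.8 ≈ 63.2507...
→ 63.25.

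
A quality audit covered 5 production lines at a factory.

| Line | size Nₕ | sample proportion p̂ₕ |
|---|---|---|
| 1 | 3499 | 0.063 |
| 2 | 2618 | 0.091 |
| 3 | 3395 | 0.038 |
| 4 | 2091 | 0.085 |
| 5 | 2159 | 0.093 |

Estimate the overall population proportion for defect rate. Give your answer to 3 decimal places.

Wₕ = Nₕ/N with N = 13762: 0.2543, 0.1902, 0.2467, 0.1519, 0.1569.
p̂_st = 0.2543·0.063 + 0.1902·0.091 + 0.2467·0.038 + 0.1519·0.085 + 0.1569·0.093 ≈ 0.07021... → 0.070.

0.070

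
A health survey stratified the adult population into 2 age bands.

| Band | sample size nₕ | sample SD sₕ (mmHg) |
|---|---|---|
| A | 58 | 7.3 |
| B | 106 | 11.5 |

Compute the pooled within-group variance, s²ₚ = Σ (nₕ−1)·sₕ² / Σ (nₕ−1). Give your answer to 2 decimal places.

A: (58−1)·7.3² = 57·53.29 = 3037.53
B: (106−1)·11.5² = 105·132.25 = 13886.25
Numerator = 16923.78; denominator = Σ(nₕ−1) = 162.
s²ₚ = 16923.78/162 = 104.4678... → 104.47.

104.47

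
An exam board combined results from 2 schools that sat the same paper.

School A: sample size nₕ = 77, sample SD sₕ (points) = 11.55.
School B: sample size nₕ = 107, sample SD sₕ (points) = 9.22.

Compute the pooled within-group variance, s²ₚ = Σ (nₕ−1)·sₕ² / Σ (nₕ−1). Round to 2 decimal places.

Degrees of freedom: 76 + 106 = 182.
Σ(nₕ−1)sₕ² = 76·133.4025 + 106·85.0084 = 19149.4804.
s²ₚ = 19149.4804 / 182 = 105.2169... → 105.22.

105.22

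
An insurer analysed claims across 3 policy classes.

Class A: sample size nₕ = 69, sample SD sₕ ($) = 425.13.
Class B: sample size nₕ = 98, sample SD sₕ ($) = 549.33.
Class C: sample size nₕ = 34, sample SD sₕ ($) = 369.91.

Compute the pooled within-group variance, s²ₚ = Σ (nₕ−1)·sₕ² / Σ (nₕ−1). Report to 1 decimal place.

Degrees of freedom: 68 + 97 + 33 = 198.
Σ(nₕ−1)sₕ² = 68·180735.5169 + 97·301763.4489 + 33·136833.4081 = 46076572.1598.
s²ₚ = 46076572.1598 / 198 = 232709.960... → 232710.0.

232710.0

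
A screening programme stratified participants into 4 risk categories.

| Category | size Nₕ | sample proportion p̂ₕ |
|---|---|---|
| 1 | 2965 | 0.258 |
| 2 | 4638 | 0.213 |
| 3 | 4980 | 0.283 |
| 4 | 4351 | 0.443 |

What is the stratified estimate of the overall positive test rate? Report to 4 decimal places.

0.3006

Wₕ = Nₕ/N with N = 16934: 0.1751, 0.2739, 0.2941, 0.2569.
p̂_st = 0.1751·0.258 + 0.2739·0.213 + 0.2941·0.283 + 0.2569·0.443 ≈ 0.300561... → 0.3006.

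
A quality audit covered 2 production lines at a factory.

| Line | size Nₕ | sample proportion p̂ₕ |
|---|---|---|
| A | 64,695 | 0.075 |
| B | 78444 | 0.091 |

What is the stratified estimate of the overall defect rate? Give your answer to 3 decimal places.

0.084

Wₕ = Nₕ/N with N = 143139: 0.4520, 0.5480.
p̂_st = 0.4520·0.075 + 0.5480·0.091 ≈ 0.08377... → 0.084.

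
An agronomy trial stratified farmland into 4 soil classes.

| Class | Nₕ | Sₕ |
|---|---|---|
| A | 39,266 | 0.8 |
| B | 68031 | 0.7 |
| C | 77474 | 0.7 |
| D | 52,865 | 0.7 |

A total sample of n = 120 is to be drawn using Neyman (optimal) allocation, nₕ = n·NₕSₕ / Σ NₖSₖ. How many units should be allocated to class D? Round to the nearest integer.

A: NₕSₕ = 39266·0.8 = 31412.8
B: NₕSₕ = 68031·0.7 = 47621.7
C: NₕSₕ = 77474·0.7 = 54231.8
D: NₕSₕ = 52865·0.7 = 37005.5
Σ NₕSₕ = 170271.8.
n_D = 120·37005.5/170271.8 = 26.080... → 26.

26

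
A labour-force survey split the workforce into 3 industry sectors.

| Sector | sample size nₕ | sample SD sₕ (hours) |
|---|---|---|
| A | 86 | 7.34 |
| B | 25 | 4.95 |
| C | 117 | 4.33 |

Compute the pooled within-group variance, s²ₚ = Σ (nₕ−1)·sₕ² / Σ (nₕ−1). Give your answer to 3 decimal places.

32.633

Degrees of freedom: 85 + 24 + 116 = 225.
Σ(nₕ−1)sₕ² = 85·53.8756 + 24·24.5025 + 116·18.7489 = 7342.3584.
s²ₚ = 7342.3584 / 225 = 32.63270... → 32.633.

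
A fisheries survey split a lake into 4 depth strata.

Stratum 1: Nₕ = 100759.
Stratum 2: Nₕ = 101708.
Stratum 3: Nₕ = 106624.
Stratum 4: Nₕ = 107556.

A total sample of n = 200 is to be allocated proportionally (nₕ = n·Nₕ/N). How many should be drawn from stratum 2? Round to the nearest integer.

49

N = 100759 + 101708 + 106624 + 107556 = 416647.
n_2 = 200·101708/416647 = 48.822... → 49.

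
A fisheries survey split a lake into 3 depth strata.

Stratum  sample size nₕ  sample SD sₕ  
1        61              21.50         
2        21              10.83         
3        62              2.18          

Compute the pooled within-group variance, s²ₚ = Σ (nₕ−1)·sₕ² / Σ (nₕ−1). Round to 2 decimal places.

1: (61−1)·21.50² = 60·462.25 = 27735
2: (21−1)·10.83² = 20·117.2889 = 2345.778
3: (62−1)·2.18² = 61·4.7524 = 289.8964
Numerator = 30370.6744; denominator = Σ(nₕ−1) = 141.
s²ₚ = 30370.6744/141 = 215.3949... → 215.39.

215.39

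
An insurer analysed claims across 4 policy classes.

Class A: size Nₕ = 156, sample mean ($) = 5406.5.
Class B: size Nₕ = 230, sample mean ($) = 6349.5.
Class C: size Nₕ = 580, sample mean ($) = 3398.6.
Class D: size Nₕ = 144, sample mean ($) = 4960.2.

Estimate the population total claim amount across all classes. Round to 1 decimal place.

Estimate total by summing Nₕ·x̄ₕ over strata.
156·5406.5 + 230·6349.5 + 580·3398.6 + 144·4960.2 = 843414 + 1460385 + 1971188 + 714268.8 = 4989255.8.

4989255.8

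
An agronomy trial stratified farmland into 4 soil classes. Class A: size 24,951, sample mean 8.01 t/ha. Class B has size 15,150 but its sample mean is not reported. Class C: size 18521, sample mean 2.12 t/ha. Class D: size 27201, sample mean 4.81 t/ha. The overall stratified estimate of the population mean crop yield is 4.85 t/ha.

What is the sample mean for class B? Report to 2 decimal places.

3.05

Σ Nₕx̄ₕ = N·μ, so 15150·x̄_B = 85823·4.85 − (24951·8.01 + 18521·2.12 + 27201·4.81).
= 416241.55 − 369958.84 = 46282.71.
x̄_B = 46282.71 / 15150 = 3.0550... → 3.05.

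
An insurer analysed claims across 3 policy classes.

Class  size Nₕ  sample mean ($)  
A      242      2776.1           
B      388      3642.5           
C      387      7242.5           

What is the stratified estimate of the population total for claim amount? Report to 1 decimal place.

A: 242·2776.1 = 671816.2
B: 388·3642.5 = 1413290
C: 387·7242.5 = 2802847.5
τ̂ = Σ Nₕx̄ₕ = 4887953.7.

4887953.7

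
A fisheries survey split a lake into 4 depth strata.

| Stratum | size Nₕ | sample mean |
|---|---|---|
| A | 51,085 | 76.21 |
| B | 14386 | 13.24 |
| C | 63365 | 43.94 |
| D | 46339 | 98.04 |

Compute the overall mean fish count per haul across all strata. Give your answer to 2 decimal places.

N = 175175; weights Wₕ = Nₕ/N = (0.2916, 0.0821, 0.3617, 0.2645).
x̄_st = Σ Wₕ·x̄ₕ = 0.2916·76.21 + 0.0821·13.24 + 0.3617·43.94 + 0.2645·98.04 ≈ 65.1405...
→ 65.14.

65.14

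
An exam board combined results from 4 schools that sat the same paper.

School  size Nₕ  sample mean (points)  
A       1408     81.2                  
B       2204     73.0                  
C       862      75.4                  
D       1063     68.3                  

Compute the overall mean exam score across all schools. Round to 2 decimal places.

N = 1408 + 2204 + 862 + 1063 = 5537.
Overall mean = Σ (Nₕ/N)·x̄ₕ — weight by population share, not a simple average.
Σ Nₕx̄ₕ = 1408·81.2 + 2204·73.0 + 862·75.4 + 1063·68.3 = 114329.6 + 160892 + 64994.8 + 72602.9 = 412819.3.
Divide by N: 412819.3 / 5537 = 74.5565... → 74.56.

74.56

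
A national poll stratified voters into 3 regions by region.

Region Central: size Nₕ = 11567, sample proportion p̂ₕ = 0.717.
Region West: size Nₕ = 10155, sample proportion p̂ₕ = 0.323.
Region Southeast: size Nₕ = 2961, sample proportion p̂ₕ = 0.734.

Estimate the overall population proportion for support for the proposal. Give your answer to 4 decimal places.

0.5569

N = 11567 + 10155 + 2961 = 24683.
Overall proportion = Σ (Nₕ/N)·p̂ₕ.
Σ Nₕp̂ₕ = 8293.539 + 3280.065 + 2173.374 = 13746.978.
13746.978 / 24683 = 0.556941... → 0.5569.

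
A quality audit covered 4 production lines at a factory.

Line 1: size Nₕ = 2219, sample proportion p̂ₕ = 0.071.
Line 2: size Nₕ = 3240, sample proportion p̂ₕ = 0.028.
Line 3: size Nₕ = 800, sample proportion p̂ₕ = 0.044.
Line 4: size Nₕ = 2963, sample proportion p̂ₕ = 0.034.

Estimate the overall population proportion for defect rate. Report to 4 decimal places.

Wₕ = Nₕ/N with N = 9222: 0.2406, 0.3513, 0.0867, 0.3213.
p̂_st = 0.2406·0.071 + 0.3513·0.028 + 0.0867·0.044 + 0.3213·0.034 ≈ 0.041662... → 0.0417.

0.0417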